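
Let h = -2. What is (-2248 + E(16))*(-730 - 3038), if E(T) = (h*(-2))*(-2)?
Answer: 8500608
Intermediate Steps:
E(T) = -8 (E(T) = -2*(-2)*(-2) = 4*(-2) = -8)
(-2248 + E(16))*(-730 - 3038) = (-2248 - 8)*(-730 - 3038) = -2256*(-3768) = 8500608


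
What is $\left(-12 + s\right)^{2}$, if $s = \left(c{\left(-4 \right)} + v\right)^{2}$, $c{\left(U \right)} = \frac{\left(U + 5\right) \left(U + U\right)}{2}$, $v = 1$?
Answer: $9$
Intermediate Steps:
$c{\left(U \right)} = U \left(5 + U\right)$ ($c{\left(U \right)} = \left(5 + U\right) 2 U \frac{1}{2} = 2 U \left(5 + U\right) \frac{1}{2} = U \left(5 + U\right)$)
$s = 9$ ($s = \left(- 4 \left(5 - 4\right) + 1\right)^{2} = \left(\left(-4\right) 1 + 1\right)^{2} = \left(-4 + 1\right)^{2} = \left(-3\right)^{2} = 9$)
$\left(-12 + s\right)^{2} = \left(-12 + 9\right)^{2} = \left(-3\right)^{2} = 9$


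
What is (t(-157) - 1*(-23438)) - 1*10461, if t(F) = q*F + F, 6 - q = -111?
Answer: -5549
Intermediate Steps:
q = 117 (q = 6 - 1*(-111) = 6 + 111 = 117)
t(F) = 118*F (t(F) = 117*F + F = 118*F)
(t(-157) - 1*(-23438)) - 1*10461 = (118*(-157) - 1*(-23438)) - 1*10461 = (-18526 + 23438) - 10461 = 4912 - 10461 = -5549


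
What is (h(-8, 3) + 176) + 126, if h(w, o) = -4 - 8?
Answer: 290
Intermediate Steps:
h(w, o) = -12
(h(-8, 3) + 176) + 126 = (-12 + 176) + 126 = 164 + 126 = 290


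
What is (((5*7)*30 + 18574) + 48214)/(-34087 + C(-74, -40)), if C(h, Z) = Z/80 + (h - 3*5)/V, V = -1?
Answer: -135676/67997 ≈ -1.9953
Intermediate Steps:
C(h, Z) = 15 - h + Z/80 (C(h, Z) = Z/80 + (h - 3*5)/(-1) = Z*(1/80) + (h - 15)*(-1) = Z/80 + (-15 + h)*(-1) = Z/80 + (15 - h) = 15 - h + Z/80)
(((5*7)*30 + 18574) + 48214)/(-34087 + C(-74, -40)) = (((5*7)*30 + 18574) + 48214)/(-34087 + (15 - 1*(-74) + (1/80)*(-40))) = ((35*30 + 18574) + 48214)/(-34087 + (15 + 74 - ½)) = ((1050 + 18574) + 48214)/(-34087 + 177/2) = (19624 + 48214)/(-67997/2) = 67838*(-2/67997) = -135676/67997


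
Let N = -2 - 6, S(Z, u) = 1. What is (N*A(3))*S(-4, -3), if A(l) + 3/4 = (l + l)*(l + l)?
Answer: -282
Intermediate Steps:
N = -8
A(l) = -¾ + 4*l² (A(l) = -¾ + (l + l)*(l + l) = -¾ + (2*l)*(2*l) = -¾ + 4*l²)
(N*A(3))*S(-4, -3) = -8*(-¾ + 4*3²)*1 = -8*(-¾ + 4*9)*1 = -8*(-¾ + 36)*1 = -8*141/4*1 = -282*1 = -282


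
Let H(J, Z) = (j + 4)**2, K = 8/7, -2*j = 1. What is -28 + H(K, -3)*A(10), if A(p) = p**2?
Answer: 1197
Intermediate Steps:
j = -1/2 (j = -1/2*1 = -1/2 ≈ -0.50000)
K = 8/7 (K = 8*(1/7) = 8/7 ≈ 1.1429)
H(J, Z) = 49/4 (H(J, Z) = (-1/2 + 4)**2 = (7/2)**2 = 49/4)
-28 + H(K, -3)*A(10) = -28 + (49/4)*10**2 = -28 + (49/4)*100 = -28 + 1225 = 1197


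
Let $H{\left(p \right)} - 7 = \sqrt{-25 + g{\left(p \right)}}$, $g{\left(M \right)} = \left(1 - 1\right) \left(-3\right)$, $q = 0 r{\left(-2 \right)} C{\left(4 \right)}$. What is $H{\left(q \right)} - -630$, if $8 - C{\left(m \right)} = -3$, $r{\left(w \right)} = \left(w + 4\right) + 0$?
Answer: $637 + 5 i \approx 637.0 + 5.0 i$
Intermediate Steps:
$r{\left(w \right)} = 4 + w$ ($r{\left(w \right)} = \left(4 + w\right) + 0 = 4 + w$)
$C{\left(m \right)} = 11$ ($C{\left(m \right)} = 8 - -3 = 8 + 3 = 11$)
$q = 0$ ($q = 0 \left(4 - 2\right) 11 = 0 \cdot 2 \cdot 11 = 0 \cdot 11 = 0$)
$g{\left(M \right)} = 0$ ($g{\left(M \right)} = 0 \left(-3\right) = 0$)
$H{\left(p \right)} = 7 + 5 i$ ($H{\left(p \right)} = 7 + \sqrt{-25 + 0} = 7 + \sqrt{-25} = 7 + 5 i$)
$H{\left(q \right)} - -630 = \left(7 + 5 i\right) - -630 = \left(7 + 5 i\right) + 630 = 637 + 5 i$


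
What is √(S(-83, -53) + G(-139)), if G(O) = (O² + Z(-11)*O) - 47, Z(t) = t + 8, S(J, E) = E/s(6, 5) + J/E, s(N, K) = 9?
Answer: √497698885/159 ≈ 140.31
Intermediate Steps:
S(J, E) = E/9 + J/E
Z(t) = 8 + t
G(O) = -47 + O² - 3*O (G(O) = (O² + (8 - 11)*O) - 47 = (O² - 3*O) - 47 = -47 + O² - 3*O)
√(S(-83, -53) + G(-139)) = √(((⅑)*(-53) - 83/(-53)) + (-47 + (-139)² - 3*(-139))) = √((-53/9 - 83*(-1/53)) + (-47 + 19321 + 417)) = √((-53/9 + 83/53) + 19691) = √(-2062/477 + 19691) = √(9390545/477) = √497698885/159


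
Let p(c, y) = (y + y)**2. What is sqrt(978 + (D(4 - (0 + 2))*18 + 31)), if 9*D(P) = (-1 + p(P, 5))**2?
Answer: sqrt(20611) ≈ 143.57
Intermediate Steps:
p(c, y) = 4*y**2 (p(c, y) = (2*y)**2 = 4*y**2)
D(P) = 1089 (D(P) = (-1 + 4*5**2)**2/9 = (-1 + 4*25)**2/9 = (-1 + 100)**2/9 = (1/9)*99**2 = (1/9)*9801 = 1089)
sqrt(978 + (D(4 - (0 + 2))*18 + 31)) = sqrt(978 + (1089*18 + 31)) = sqrt(978 + (19602 + 31)) = sqrt(978 + 19633) = sqrt(20611)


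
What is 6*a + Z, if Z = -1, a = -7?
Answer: -43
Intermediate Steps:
6*a + Z = 6*(-7) - 1 = -42 - 1 = -43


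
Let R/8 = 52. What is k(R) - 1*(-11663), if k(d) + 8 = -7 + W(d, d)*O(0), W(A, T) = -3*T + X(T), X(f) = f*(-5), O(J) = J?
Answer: 11648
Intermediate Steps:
R = 416 (R = 8*52 = 416)
X(f) = -5*f
W(A, T) = -8*T (W(A, T) = -3*T - 5*T = -8*T)
k(d) = -15 (k(d) = -8 + (-7 - 8*d*0) = -8 + (-7 + 0) = -8 - 7 = -15)
k(R) - 1*(-11663) = -15 - 1*(-11663) = -15 + 11663 = 11648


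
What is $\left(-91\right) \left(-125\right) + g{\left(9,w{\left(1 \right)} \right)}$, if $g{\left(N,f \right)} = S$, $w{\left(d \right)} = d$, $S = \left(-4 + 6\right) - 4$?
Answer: $11373$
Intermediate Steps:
$S = -2$ ($S = 2 - 4 = -2$)
$g{\left(N,f \right)} = -2$
$\left(-91\right) \left(-125\right) + g{\left(9,w{\left(1 \right)} \right)} = \left(-91\right) \left(-125\right) - 2 = 11375 - 2 = 11373$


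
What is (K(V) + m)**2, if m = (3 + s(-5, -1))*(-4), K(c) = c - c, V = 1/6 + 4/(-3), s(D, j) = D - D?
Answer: 144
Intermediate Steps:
s(D, j) = 0
V = -7/6 (V = 1*(1/6) + 4*(-1/3) = 1/6 - 4/3 = -7/6 ≈ -1.1667)
K(c) = 0
m = -12 (m = (3 + 0)*(-4) = 3*(-4) = -12)
(K(V) + m)**2 = (0 - 12)**2 = (-12)**2 = 144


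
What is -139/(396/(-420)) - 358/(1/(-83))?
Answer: 985427/33 ≈ 29861.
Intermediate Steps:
-139/(396/(-420)) - 358/(1/(-83)) = -139/(396*(-1/420)) - 358/(-1/83) = -139/(-33/35) - 358*(-83) = -139*(-35/33) + 29714 = 4865/33 + 29714 = 985427/33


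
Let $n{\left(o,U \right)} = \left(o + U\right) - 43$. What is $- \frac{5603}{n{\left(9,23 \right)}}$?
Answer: $\frac{5603}{11} \approx 509.36$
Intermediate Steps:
$n{\left(o,U \right)} = -43 + U + o$ ($n{\left(o,U \right)} = \left(U + o\right) - 43 = -43 + U + o$)
$- \frac{5603}{n{\left(9,23 \right)}} = - \frac{5603}{-43 + 23 + 9} = - \frac{5603}{-11} = \left(-5603\right) \left(- \frac{1}{11}\right) = \frac{5603}{11}$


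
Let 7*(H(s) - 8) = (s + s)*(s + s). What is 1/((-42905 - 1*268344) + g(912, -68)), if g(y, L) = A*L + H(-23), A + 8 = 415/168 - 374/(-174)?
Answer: -1218/378443381 ≈ -3.2184e-6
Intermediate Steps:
H(s) = 8 + 4*s**2/7 (H(s) = 8 + ((s + s)*(s + s))/7 = 8 + ((2*s)*(2*s))/7 = 8 + (4*s**2)/7 = 8 + 4*s**2/7)
A = -16469/4872 (A = -8 + (415/168 - 374/(-174)) = -8 + (415*(1/168) - 374*(-1/174)) = -8 + (415/168 + 187/87) = -8 + 22507/4872 = -16469/4872 ≈ -3.3803)
g(y, L) = 2172/7 - 16469*L/4872 (g(y, L) = -16469*L/4872 + (8 + (4/7)*(-23)**2) = -16469*L/4872 + (8 + (4/7)*529) = -16469*L/4872 + (8 + 2116/7) = -16469*L/4872 + 2172/7 = 2172/7 - 16469*L/4872)
1/((-42905 - 1*268344) + g(912, -68)) = 1/((-42905 - 1*268344) + (2172/7 - 16469/4872*(-68))) = 1/((-42905 - 268344) + (2172/7 + 279973/1218)) = 1/(-311249 + 657901/1218) = 1/(-378443381/1218) = -1218/378443381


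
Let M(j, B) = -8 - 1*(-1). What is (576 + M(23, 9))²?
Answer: 323761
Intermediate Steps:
M(j, B) = -7 (M(j, B) = -8 + 1 = -7)
(576 + M(23, 9))² = (576 - 7)² = 569² = 323761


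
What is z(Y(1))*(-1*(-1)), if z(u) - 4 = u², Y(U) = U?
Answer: 5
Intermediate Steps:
z(u) = 4 + u²
z(Y(1))*(-1*(-1)) = (4 + 1²)*(-1*(-1)) = (4 + 1)*1 = 5*1 = 5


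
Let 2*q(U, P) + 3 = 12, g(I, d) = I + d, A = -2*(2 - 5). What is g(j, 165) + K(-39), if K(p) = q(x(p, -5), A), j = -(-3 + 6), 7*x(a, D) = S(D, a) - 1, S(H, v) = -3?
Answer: 333/2 ≈ 166.50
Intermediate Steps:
A = 6 (A = -2*(-3) = 6)
x(a, D) = -4/7 (x(a, D) = (-3 - 1)/7 = (⅐)*(-4) = -4/7)
j = -3 (j = -1*3 = -3)
q(U, P) = 9/2 (q(U, P) = -3/2 + (½)*12 = -3/2 + 6 = 9/2)
K(p) = 9/2
g(j, 165) + K(-39) = (-3 + 165) + 9/2 = 162 + 9/2 = 333/2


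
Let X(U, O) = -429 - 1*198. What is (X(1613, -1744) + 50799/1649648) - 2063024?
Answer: -486328242007/235664 ≈ -2.0637e+6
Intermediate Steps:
X(U, O) = -627 (X(U, O) = -429 - 198 = -627)
(X(1613, -1744) + 50799/1649648) - 2063024 = (-627 + 50799/1649648) - 2063024 = (-627 + 50799*(1/1649648)) - 2063024 = (-627 + 7257/235664) - 2063024 = -147754071/235664 - 2063024 = -486328242007/235664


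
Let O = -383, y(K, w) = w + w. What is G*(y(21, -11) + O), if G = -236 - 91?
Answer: 132435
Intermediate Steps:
G = -327
y(K, w) = 2*w
G*(y(21, -11) + O) = -327*(2*(-11) - 383) = -327*(-22 - 383) = -327*(-405) = 132435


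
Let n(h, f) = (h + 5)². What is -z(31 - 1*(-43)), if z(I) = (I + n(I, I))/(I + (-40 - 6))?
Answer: -6315/28 ≈ -225.54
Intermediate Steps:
n(h, f) = (5 + h)²
z(I) = (I + (5 + I)²)/(-46 + I) (z(I) = (I + (5 + I)²)/(I + (-40 - 6)) = (I + (5 + I)²)/(I - 46) = (I + (5 + I)²)/(-46 + I))
-z(31 - 1*(-43)) = -((31 - 1*(-43)) + (5 + (31 - 1*(-43)))²)/(-46 + (31 - 1*(-43))) = -((31 + 43) + (5 + (31 + 43))²)/(-46 + (31 + 43)) = -(74 + (5 + 74)²)/(-46 + 74) = -(74 + 79²)/28 = -(74 + 6241)/28 = -6315/28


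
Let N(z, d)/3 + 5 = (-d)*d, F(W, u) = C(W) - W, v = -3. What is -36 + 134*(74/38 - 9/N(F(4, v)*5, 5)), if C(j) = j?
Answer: 22643/95 ≈ 238.35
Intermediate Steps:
F(W, u) = 0 (F(W, u) = W - W = 0)
N(z, d) = -15 - 3*d² (N(z, d) = -15 + 3*((-d)*d) = -15 + 3*(-d²) = -15 - 3*d²)
-36 + 134*(74/38 - 9/N(F(4, v)*5, 5)) = -36 + 134*(74/38 - 9/(-15 - 3*5²)) = -36 + 134*(74*(1/38) - 9/(-15 - 3*25)) = -36 + 134*(37/19 - 9/(-15 - 75)) = -36 + 134*(37/19 - 9/(-90)) = -36 + 134*(37/19 - 9*(-1/90)) = -36 + 134*(37/19 + ⅒) = -36 + 134*(389/190) = -36 + 26063/95 = 22643/95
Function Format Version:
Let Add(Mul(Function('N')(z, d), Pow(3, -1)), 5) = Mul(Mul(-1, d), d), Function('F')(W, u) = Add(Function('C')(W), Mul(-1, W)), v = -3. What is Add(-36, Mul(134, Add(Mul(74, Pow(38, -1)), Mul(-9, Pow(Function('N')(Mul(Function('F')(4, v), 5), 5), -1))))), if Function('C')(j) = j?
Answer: Rational(22643, 95) ≈ 238.35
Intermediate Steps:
Function('F')(W, u) = 0 (Function('F')(W, u) = Add(W, Mul(-1, W)) = 0)
Function('N')(z, d) = Add(-15, Mul(-3, Pow(d, 2))) (Function('N')(z, d) = Add(-15, Mul(3, Mul(Mul(-1, d), d))) = Add(-15, Mul(3, Mul(-1, Pow(d, 2)))) = Add(-15, Mul(-3, Pow(d, 2))))
Add(-36, Mul(134, Add(Mul(74, Pow(38, -1)), Mul(-9, Pow(Function('N')(Mul(Function('F')(4, v), 5), 5), -1))))) = Add(-36, Mul(134, Add(Mul(74, Pow(38, -1)), Mul(-9, Pow(Add(-15, Mul(-3, Pow(5, 2))), -1))))) = Add(-36, Mul(134, Add(Mul(74, Rational(1, 38)), Mul(-9, Pow(Add(-15, Mul(-3, 25)), -1))))) = Add(-36, Mul(134, Add(Rational(37, 19), Mul(-9, Pow(Add(-15, -75), -1))))) = Add(-36, Mul(134, Add(Rational(37, 19), Mul(-9, Pow(-90, -1))))) = Add(-36, Mul(134, Add(Rational(37, 19), Mul(-9, Rational(-1, 90))))) = Add(-36, Mul(134, Add(Rational(37, 19), Rational(1, 10)))) = Add(-36, Mul(134, Rational(389, 190))) = Add(-36, Rational(26063, 95)) = Rational(22643, 95)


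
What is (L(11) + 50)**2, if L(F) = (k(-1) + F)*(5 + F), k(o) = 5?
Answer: 93636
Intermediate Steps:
L(F) = (5 + F)**2 (L(F) = (5 + F)*(5 + F) = (5 + F)**2)
(L(11) + 50)**2 = ((25 + 11**2 + 10*11) + 50)**2 = ((25 + 121 + 110) + 50)**2 = (256 + 50)**2 = 306**2 = 93636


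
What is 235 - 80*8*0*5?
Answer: 235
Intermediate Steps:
235 - 80*8*0*5 = 235 - 0*5 = 235 - 80*0 = 235 + 0 = 235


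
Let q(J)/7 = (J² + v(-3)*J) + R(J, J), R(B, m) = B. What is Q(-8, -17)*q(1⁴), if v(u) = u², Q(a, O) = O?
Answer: -1309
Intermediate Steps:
q(J) = 7*J² + 70*J (q(J) = 7*((J² + (-3)²*J) + J) = 7*((J² + 9*J) + J) = 7*(J² + 10*J) = 7*J² + 70*J)
Q(-8, -17)*q(1⁴) = -119*1⁴*(10 + 1⁴) = -119*(10 + 1) = -119*11 = -17*77 = -1309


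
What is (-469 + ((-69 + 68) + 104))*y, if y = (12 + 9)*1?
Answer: -7686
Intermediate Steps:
y = 21 (y = 21*1 = 21)
(-469 + ((-69 + 68) + 104))*y = (-469 + ((-69 + 68) + 104))*21 = (-469 + (-1 + 104))*21 = (-469 + 103)*21 = -366*21 = -7686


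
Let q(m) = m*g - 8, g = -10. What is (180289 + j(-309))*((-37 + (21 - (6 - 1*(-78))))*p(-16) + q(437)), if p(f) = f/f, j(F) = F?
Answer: -805950440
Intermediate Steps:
p(f) = 1
q(m) = -8 - 10*m (q(m) = m*(-10) - 8 = -10*m - 8 = -8 - 10*m)
(180289 + j(-309))*((-37 + (21 - (6 - 1*(-78))))*p(-16) + q(437)) = (180289 - 309)*((-37 + (21 - (6 - 1*(-78))))*1 + (-8 - 10*437)) = 179980*((-37 + (21 - (6 + 78)))*1 + (-8 - 4370)) = 179980*((-37 + (21 - 1*84))*1 - 4378) = 179980*((-37 + (21 - 84))*1 - 4378) = 179980*((-37 - 63)*1 - 4378) = 179980*(-100*1 - 4378) = 179980*(-100 - 4378) = 179980*(-4478) = -805950440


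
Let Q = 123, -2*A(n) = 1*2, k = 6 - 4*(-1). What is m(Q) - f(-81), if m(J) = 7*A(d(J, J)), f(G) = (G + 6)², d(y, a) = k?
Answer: -5632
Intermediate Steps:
k = 10 (k = 6 + 4 = 10)
d(y, a) = 10
A(n) = -1 (A(n) = -2/2 = -½*2 = -1)
f(G) = (6 + G)²
m(J) = -7 (m(J) = 7*(-1) = -7)
m(Q) - f(-81) = -7 - (6 - 81)² = -7 - 1*(-75)² = -7 - 1*5625 = -7 - 5625 = -5632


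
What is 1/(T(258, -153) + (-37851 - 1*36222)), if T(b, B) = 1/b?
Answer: -258/19110833 ≈ -1.3500e-5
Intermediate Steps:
1/(T(258, -153) + (-37851 - 1*36222)) = 1/(1/258 + (-37851 - 1*36222)) = 1/(1/258 + (-37851 - 36222)) = 1/(1/258 - 74073) = 1/(-19110833/258) = -258/19110833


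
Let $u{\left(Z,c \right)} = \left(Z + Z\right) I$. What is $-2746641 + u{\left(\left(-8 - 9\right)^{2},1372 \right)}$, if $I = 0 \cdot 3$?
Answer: $-2746641$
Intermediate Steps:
$I = 0$
$u{\left(Z,c \right)} = 0$ ($u{\left(Z,c \right)} = \left(Z + Z\right) 0 = 2 Z 0 = 0$)
$-2746641 + u{\left(\left(-8 - 9\right)^{2},1372 \right)} = -2746641 + 0 = -2746641$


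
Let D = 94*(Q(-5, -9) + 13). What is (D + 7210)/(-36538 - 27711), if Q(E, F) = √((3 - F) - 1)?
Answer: -8432/64249 - 2*√11/1367 ≈ -0.13609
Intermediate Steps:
Q(E, F) = √(2 - F)
D = 1222 + 94*√11 (D = 94*(√(2 - 1*(-9)) + 13) = 94*(√(2 + 9) + 13) = 94*(√11 + 13) = 94*(13 + √11) = 1222 + 94*√11 ≈ 1533.8)
(D + 7210)/(-36538 - 27711) = ((1222 + 94*√11) + 7210)/(-36538 - 27711) = (8432 + 94*√11)/(-64249) = (8432 + 94*√11)*(-1/64249) = -8432/64249 - 2*√11/1367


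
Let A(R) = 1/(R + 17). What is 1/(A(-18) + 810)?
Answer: 1/809 ≈ 0.0012361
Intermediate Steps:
A(R) = 1/(17 + R)
1/(A(-18) + 810) = 1/(1/(17 - 18) + 810) = 1/(1/(-1) + 810) = 1/(-1 + 810) = 1/809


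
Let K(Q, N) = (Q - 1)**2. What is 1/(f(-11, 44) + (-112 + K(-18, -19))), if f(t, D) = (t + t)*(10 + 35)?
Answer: -1/741 ≈ -0.0013495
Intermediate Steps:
f(t, D) = 90*t (f(t, D) = (2*t)*45 = 90*t)
K(Q, N) = (-1 + Q)**2
1/(f(-11, 44) + (-112 + K(-18, -19))) = 1/(90*(-11) + (-112 + (-1 - 18)**2)) = 1/(-990 + (-112 + (-19)**2)) = 1/(-990 + (-112 + 361)) = 1/(-990 + 249) = 1/(-741) = -1/741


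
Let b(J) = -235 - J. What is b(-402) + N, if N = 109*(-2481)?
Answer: -270262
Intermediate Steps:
N = -270429
b(-402) + N = (-235 - 1*(-402)) - 270429 = (-235 + 402) - 270429 = 167 - 270429 = -270262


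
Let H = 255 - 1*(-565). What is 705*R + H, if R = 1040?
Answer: 734020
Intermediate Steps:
H = 820 (H = 255 + 565 = 820)
705*R + H = 705*1040 + 820 = 733200 + 820 = 734020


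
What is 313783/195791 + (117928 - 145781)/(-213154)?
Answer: 72337468305/41733634814 ≈ 1.7333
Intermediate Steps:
313783/195791 + (117928 - 145781)/(-213154) = 313783*(1/195791) - 27853*(-1/213154) = 313783/195791 + 27853/213154 = 72337468305/41733634814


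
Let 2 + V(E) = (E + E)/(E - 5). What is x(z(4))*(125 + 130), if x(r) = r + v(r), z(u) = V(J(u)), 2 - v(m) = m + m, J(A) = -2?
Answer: 6120/7 ≈ 874.29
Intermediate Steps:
V(E) = -2 + 2*E/(-5 + E) (V(E) = -2 + (E + E)/(E - 5) = -2 + (2*E)/(-5 + E) = -2 + 2*E/(-5 + E))
v(m) = 2 - 2*m (v(m) = 2 - (m + m) = 2 - 2*m)
z(u) = -10/7 (z(u) = 10/(-5 - 2) = 10/(-7) = 10*(-1/7) = -10/7)
x(r) = 2 - r (x(r) = r + (2 - 2*r) = 2 - r)
x(z(4))*(125 + 130) = (2 - 1*(-10/7))*(125 + 130) = (2 + 10/7)*255 = (24/7)*255 = 6120/7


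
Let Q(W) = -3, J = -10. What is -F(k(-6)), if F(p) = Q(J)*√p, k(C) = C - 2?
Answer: 6*I*√2 ≈ 8.4853*I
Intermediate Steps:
k(C) = -2 + C
F(p) = -3*√p
-F(k(-6)) = -(-3)*√(-2 - 6) = -(-3)*√(-8) = -(-3)*2*I*√2 = -(-6)*I*√2 = 6*I*√2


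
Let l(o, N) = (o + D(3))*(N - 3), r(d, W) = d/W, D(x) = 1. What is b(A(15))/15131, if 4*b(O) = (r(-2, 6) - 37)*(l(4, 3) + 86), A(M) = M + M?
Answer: -2408/45393 ≈ -0.053048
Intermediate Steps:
A(M) = 2*M
l(o, N) = (1 + o)*(-3 + N) (l(o, N) = (o + 1)*(N - 3) = (1 + o)*(-3 + N))
b(O) = -2408/3 (b(O) = ((-2/6 - 37)*((-3 + 3 - 3*4 + 3*4) + 86))/4 = ((-2*⅙ - 37)*((-3 + 3 - 12 + 12) + 86))/4 = ((-⅓ - 37)*(0 + 86))/4 = (-112/3*86)/4 = (¼)*(-9632/3) = -2408/3)
b(A(15))/15131 = -2408/3/15131 = -2408/3*1/15131 = -2408/45393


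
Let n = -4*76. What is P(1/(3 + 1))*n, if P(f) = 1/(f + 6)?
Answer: -1216/25 ≈ -48.640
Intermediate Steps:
n = -304
P(f) = 1/(6 + f)
P(1/(3 + 1))*n = -304/(6 + 1/(3 + 1)) = -304/(6 + 1/4) = -304/(25/4) = (4/25)*(-304) = -1216/25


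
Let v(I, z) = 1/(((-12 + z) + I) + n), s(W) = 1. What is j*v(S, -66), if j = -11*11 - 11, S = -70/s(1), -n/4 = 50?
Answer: 11/29 ≈ 0.37931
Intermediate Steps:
n = -200 (n = -4*50 = -200)
S = -70 (S = -70/1 = -70*1 = -70)
v(I, z) = 1/(-212 + I + z) (v(I, z) = 1/(((-12 + z) + I) - 200) = 1/((-12 + I + z) - 200) = 1/(-212 + I + z))
j = -132 (j = -121 - 11 = -132)
j*v(S, -66) = -132/(-212 - 70 - 66) = -132/(-348) = -132*(-1/348) = 11/29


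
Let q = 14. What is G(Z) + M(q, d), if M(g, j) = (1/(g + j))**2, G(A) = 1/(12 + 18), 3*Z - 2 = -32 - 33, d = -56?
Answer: 299/8820 ≈ 0.033900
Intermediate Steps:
Z = -21 (Z = 2/3 + (-32 - 33)/3 = 2/3 + (1/3)*(-65) = 2/3 - 65/3 = -21)
G(A) = 1/30
M(g, j) = (g + j)**(-2)
G(Z) + M(q, d) = 1/30 + (14 - 56)**(-2) = 1/30 + (-42)**(-2) = 1/30 + 1/1764 = 299/8820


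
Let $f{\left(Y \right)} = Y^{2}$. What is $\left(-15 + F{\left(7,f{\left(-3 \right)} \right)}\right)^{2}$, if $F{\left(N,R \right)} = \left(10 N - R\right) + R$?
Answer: $3025$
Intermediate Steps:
$F{\left(N,R \right)} = 10 N$ ($F{\left(N,R \right)} = \left(- R + 10 N\right) + R = 10 N$)
$\left(-15 + F{\left(7,f{\left(-3 \right)} \right)}\right)^{2} = \left(-15 + 10 \cdot 7\right)^{2} = \left(-15 + 70\right)^{2} = 55^{2} = 3025$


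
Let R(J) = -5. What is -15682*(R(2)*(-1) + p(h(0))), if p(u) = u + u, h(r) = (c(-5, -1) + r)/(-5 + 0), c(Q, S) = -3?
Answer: -486142/5 ≈ -97228.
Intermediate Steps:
h(r) = ⅗ - r/5 (h(r) = (-3 + r)/(-5 + 0) = (-3 + r)/(-5) = (-3 + r)*(-⅕) = ⅗ - r/5)
p(u) = 2*u
-15682*(R(2)*(-1) + p(h(0))) = -15682*(-5*(-1) + 2*(⅗ - ⅕*0)) = -15682*(5 + 2*(⅗ + 0)) = -15682*(5 + 2*(⅗)) = -15682*(5 + 6/5) = -15682*31/5 = -1*486142/5 = -486142/5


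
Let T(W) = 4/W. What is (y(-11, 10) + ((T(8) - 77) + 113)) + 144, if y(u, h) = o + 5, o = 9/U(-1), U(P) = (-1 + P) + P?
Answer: 365/2 ≈ 182.50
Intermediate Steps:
U(P) = -1 + 2*P
o = -3 (o = 9/(-1 + 2*(-1)) = 9/(-1 - 2) = 9/(-3) = 9*(-⅓) = -3)
y(u, h) = 2 (y(u, h) = -3 + 5 = 2)
(y(-11, 10) + ((T(8) - 77) + 113)) + 144 = (2 + ((4/8 - 77) + 113)) + 144 = (2 + ((4*(⅛) - 77) + 113)) + 144 = (2 + ((½ - 77) + 113)) + 144 = (2 + (-153/2 + 113)) + 144 = (2 + 73/2) + 144 = 77/2 + 144 = 365/2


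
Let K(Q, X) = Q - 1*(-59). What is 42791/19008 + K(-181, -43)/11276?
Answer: 120048085/53583552 ≈ 2.2404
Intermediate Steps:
K(Q, X) = 59 + Q (K(Q, X) = Q + 59 = 59 + Q)
42791/19008 + K(-181, -43)/11276 = 42791/19008 + (59 - 181)/11276 = 42791*(1/19008) - 122*1/11276 = 42791/19008 - 61/5638 = 120048085/53583552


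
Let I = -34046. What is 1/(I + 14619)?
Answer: -1/19427 ≈ -5.1475e-5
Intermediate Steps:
1/(I + 14619) = 1/(-34046 + 14619) = 1/(-19427) = -1/19427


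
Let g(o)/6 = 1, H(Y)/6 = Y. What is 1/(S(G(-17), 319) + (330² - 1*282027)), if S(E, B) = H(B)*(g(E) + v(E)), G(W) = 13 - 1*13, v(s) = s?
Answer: -1/161643 ≈ -6.1865e-6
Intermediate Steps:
H(Y) = 6*Y
g(o) = 6 (g(o) = 6*1 = 6)
G(W) = 0 (G(W) = 13 - 13 = 0)
S(E, B) = 6*B*(6 + E) (S(E, B) = (6*B)*(6 + E) = 6*B*(6 + E))
1/(S(G(-17), 319) + (330² - 1*282027)) = 1/(6*319*(6 + 0) + (330² - 1*282027)) = 1/(6*319*6 + (108900 - 282027)) = 1/(11484 - 173127) = 1/(-161643) = -1/161643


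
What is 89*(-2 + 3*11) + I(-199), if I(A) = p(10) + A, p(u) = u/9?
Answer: 23050/9 ≈ 2561.1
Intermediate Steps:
p(u) = u/9 (p(u) = u*(⅑) = u/9)
I(A) = 10/9 + A (I(A) = (⅑)*10 + A = 10/9 + A)
89*(-2 + 3*11) + I(-199) = 89*(-2 + 3*11) + (10/9 - 199) = 89*(-2 + 33) - 1781/9 = 89*31 - 1781/9 = 2759 - 1781/9 = 23050/9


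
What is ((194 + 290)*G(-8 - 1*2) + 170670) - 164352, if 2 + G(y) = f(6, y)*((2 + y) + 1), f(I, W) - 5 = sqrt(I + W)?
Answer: -11590 - 6776*I ≈ -11590.0 - 6776.0*I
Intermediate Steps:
f(I, W) = 5 + sqrt(I + W)
G(y) = -2 + (3 + y)*(5 + sqrt(6 + y)) (G(y) = -2 + (5 + sqrt(6 + y))*((2 + y) + 1) = -2 + (5 + sqrt(6 + y))*(3 + y) = -2 + (3 + y)*(5 + sqrt(6 + y)))
((194 + 290)*G(-8 - 1*2) + 170670) - 164352 = ((194 + 290)*(13 + 3*sqrt(6 + (-8 - 1*2)) + (-8 - 1*2)*(5 + sqrt(6 + (-8 - 1*2)))) + 170670) - 164352 = (484*(13 + 3*sqrt(6 + (-8 - 2)) + (-8 - 2)*(5 + sqrt(6 + (-8 - 2)))) + 170670) - 164352 = (484*(13 + 3*sqrt(6 - 10) - 10*(5 + sqrt(6 - 10))) + 170670) - 164352 = (484*(13 + 3*sqrt(-4) - 10*(5 + sqrt(-4))) + 170670) - 164352 = (484*(13 + 3*(2*I) - 10*(5 + 2*I)) + 170670) - 164352 = (484*(13 + 6*I + (-50 - 20*I)) + 170670) - 164352 = (484*(-37 - 14*I) + 170670) - 164352 = ((-17908 - 6776*I) + 170670) - 164352 = (152762 - 6776*I) - 164352 = -11590 - 6776*I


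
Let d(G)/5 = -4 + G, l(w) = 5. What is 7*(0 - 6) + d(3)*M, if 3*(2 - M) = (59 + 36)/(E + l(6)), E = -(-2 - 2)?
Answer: -929/27 ≈ -34.407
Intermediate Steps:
E = 4 (E = -1*(-4) = 4)
M = -41/27 (M = 2 - (59 + 36)/(3*(4 + 5)) = 2 - 95/(3*9) = 2 - ⅓*95/9 = 2 - 95/27 = -41/27 ≈ -1.5185)
d(G) = -20 + 5*G (d(G) = 5*(-4 + G) = -20 + 5*G)
7*(0 - 6) + d(3)*M = 7*(0 - 6) + (-20 + 5*3)*(-41/27) = 7*(-6) + (-20 + 15)*(-41/27) = -42 - 5*(-41/27) = -42 + 205/27 = -929/27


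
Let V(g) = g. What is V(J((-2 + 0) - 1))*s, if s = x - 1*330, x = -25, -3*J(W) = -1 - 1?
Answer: -710/3 ≈ -236.67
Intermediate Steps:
J(W) = ⅔ (J(W) = -(-1 - 1)/3 = -⅓*(-2) = ⅔)
s = -355 (s = -25 - 1*330 = -25 - 330 = -355)
V(J((-2 + 0) - 1))*s = (⅔)*(-355) = -710/3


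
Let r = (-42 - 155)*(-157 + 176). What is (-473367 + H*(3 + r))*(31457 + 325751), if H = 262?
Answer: -519111454376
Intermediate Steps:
r = -3743 (r = -197*19 = -3743)
(-473367 + H*(3 + r))*(31457 + 325751) = (-473367 + 262*(3 - 3743))*(31457 + 325751) = (-473367 + 262*(-3740))*357208 = (-473367 - 979880)*357208 = -1453247*357208 = -519111454376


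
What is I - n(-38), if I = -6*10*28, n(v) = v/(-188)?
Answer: -157939/94 ≈ -1680.2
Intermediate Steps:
n(v) = -v/188 (n(v) = v*(-1/188) = -v/188)
I = -1680 (I = -60*28 = -1680)
I - n(-38) = -1680 - (-1)*(-38)/188 = -1680 - 1*19/94 = -1680 - 19/94 = -157939/94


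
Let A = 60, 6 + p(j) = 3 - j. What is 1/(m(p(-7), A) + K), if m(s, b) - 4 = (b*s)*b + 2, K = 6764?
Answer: 1/21170 ≈ 4.7237e-5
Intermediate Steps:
p(j) = -3 - j (p(j) = -6 + (3 - j) = -3 - j)
m(s, b) = 6 + s*b**2 (m(s, b) = 4 + ((b*s)*b + 2) = 4 + (s*b**2 + 2) = 4 + (2 + s*b**2) = 6 + s*b**2)
1/(m(p(-7), A) + K) = 1/((6 + (-3 - 1*(-7))*60**2) + 6764) = 1/((6 + (-3 + 7)*3600) + 6764) = 1/((6 + 4*3600) + 6764) = 1/((6 + 14400) + 6764) = 1/(14406 + 6764) = 1/21170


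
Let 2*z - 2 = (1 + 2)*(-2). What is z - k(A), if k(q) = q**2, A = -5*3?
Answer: -227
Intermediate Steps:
z = -2 (z = 1 + ((1 + 2)*(-2))/2 = 1 + (3*(-2))/2 = 1 + (1/2)*(-6) = 1 - 3 = -2)
A = -15
z - k(A) = -2 - 1*(-15)**2 = -2 - 1*225 = -2 - 225 = -227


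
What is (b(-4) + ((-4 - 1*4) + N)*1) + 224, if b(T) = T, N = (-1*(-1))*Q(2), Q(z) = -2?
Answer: 210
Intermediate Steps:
N = -2 (N = -1*(-1)*(-2) = 1*(-2) = -2)
(b(-4) + ((-4 - 1*4) + N)*1) + 224 = (-4 + ((-4 - 1*4) - 2)*1) + 224 = (-4 + ((-4 - 4) - 2)*1) + 224 = (-4 + (-8 - 2)*1) + 224 = (-4 - 10*1) + 224 = (-4 - 10) + 224 = -14 + 224 = 210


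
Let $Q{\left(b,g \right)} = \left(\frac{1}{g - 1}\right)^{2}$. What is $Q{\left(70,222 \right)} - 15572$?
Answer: $- \frac{760552051}{48841} \approx -15572.0$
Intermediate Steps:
$Q{\left(b,g \right)} = \frac{1}{\left(-1 + g\right)^{2}}$ ($Q{\left(b,g \right)} = \left(\frac{1}{-1 + g}\right)^{2} = \frac{1}{\left(-1 + g\right)^{2}}$)
$Q{\left(70,222 \right)} - 15572 = \frac{1}{\left(-1 + 222\right)^{2}} - 15572 = \frac{1}{48841} - 15572 = - \frac{760552051}{48841}$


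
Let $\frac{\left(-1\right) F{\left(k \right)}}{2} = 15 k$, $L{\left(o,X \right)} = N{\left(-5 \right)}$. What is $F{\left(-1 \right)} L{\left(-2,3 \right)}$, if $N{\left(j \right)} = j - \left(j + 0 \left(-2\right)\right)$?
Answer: $0$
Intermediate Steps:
$N{\left(j \right)} = 0$ ($N{\left(j \right)} = j - \left(j + 0\right) = j - j = 0$)
$L{\left(o,X \right)} = 0$
$F{\left(k \right)} = - 30 k$ ($F{\left(k \right)} = - 2 \cdot 15 k = - 30 k$)
$F{\left(-1 \right)} L{\left(-2,3 \right)} = \left(-30\right) \left(-1\right) 0 = 30 \cdot 0 = 0$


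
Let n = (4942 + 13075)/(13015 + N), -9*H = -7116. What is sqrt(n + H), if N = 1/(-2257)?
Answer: sqrt(75938509126951590)/9791618 ≈ 28.143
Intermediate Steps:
N = -1/2257 ≈ -0.00044307
H = 2372/3 (H = -1/9*(-7116) = 2372/3 ≈ 790.67)
n = 40664369/29374854 (n = (4942 + 13075)/(13015 - 1/2257) = 18017/(29374854/2257) = 18017*(2257/29374854) = 40664369/29374854 ≈ 1.3843)
sqrt(n + H) = sqrt(40664369/29374854 + 2372/3) = sqrt(7755460755/9791618) = sqrt(75938509126951590)/9791618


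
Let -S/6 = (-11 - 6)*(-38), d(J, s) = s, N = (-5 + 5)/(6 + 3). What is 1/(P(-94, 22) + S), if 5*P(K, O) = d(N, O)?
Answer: -5/19358 ≈ -0.00025829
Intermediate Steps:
N = 0 (N = 0/9 = 0*(1/9) = 0)
S = -3876 (S = -6*(-11 - 6)*(-38) = -(-102)*(-38) = -6*646 = -3876)
P(K, O) = O/5
1/(P(-94, 22) + S) = 1/((1/5)*22 - 3876) = 1/(22/5 - 3876) = 1/(-19358/5) = -5/19358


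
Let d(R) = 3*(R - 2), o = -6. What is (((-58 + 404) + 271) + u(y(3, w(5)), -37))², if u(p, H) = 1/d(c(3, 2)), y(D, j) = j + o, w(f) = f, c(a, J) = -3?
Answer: 85636516/225 ≈ 3.8061e+5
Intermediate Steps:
d(R) = -6 + 3*R (d(R) = 3*(-2 + R) = -6 + 3*R)
y(D, j) = -6 + j (y(D, j) = j - 6 = -6 + j)
u(p, H) = -1/15 (u(p, H) = 1/(-6 + 3*(-3)) = 1/(-6 - 9) = 1/(-15) = -1/15)
(((-58 + 404) + 271) + u(y(3, w(5)), -37))² = (((-58 + 404) + 271) - 1/15)² = ((346 + 271) - 1/15)² = (617 - 1/15)² = (9254/15)² = 85636516/225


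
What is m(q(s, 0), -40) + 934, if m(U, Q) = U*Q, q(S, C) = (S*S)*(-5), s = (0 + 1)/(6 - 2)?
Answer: 1893/2 ≈ 946.50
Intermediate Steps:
s = ¼ (s = 1/4 = 1*(¼) = ¼ ≈ 0.25000)
q(S, C) = -5*S² (q(S, C) = S²*(-5) = -5*S²)
m(U, Q) = Q*U
m(q(s, 0), -40) + 934 = -(-200)*(¼)² + 934 = -(-200)/16 + 934 = -40*(-5/16) + 934 = 25/2 + 934 = 1893/2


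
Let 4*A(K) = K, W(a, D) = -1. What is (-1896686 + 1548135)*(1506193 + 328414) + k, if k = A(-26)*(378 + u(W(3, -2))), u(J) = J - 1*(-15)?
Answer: -639454107005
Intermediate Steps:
A(K) = K/4
u(J) = 15 + J (u(J) = J + 15 = 15 + J)
k = -2548 (k = ((¼)*(-26))*(378 + (15 - 1)) = -13*(378 + 14)/2 = -13/2*392 = -2548)
(-1896686 + 1548135)*(1506193 + 328414) + k = (-1896686 + 1548135)*(1506193 + 328414) - 2548 = -348551*1834607 - 2548 = -639454104457 - 2548 = -639454107005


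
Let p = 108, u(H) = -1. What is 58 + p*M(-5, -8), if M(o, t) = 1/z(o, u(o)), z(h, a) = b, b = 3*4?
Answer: 67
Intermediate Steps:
b = 12
z(h, a) = 12
M(o, t) = 1/12
58 + p*M(-5, -8) = 58 + 108*(1/12) = 58 + 9 = 67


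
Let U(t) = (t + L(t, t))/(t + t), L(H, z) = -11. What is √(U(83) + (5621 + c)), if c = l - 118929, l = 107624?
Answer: 2*I*√9788522/83 ≈ 75.389*I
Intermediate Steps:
U(t) = (-11 + t)/(2*t) (U(t) = (t - 11)/(t + t) = (-11 + t)/((2*t)) = (-11 + t)*(1/(2*t)) = (-11 + t)/(2*t))
c = -11305 (c = 107624 - 118929 = -11305)
√(U(83) + (5621 + c)) = √((½)*(-11 + 83)/83 + (5621 - 11305)) = √((½)*(1/83)*72 - 5684) = √(36/83 - 5684) = √(-471736/83) = 2*I*√9788522/83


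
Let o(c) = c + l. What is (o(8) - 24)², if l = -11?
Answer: 729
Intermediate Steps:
o(c) = -11 + c (o(c) = c - 11 = -11 + c)
(o(8) - 24)² = ((-11 + 8) - 24)² = (-3 - 24)² = (-27)² = 729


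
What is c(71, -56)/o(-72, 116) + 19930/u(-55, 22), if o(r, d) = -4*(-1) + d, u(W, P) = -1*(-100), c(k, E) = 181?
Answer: 24097/120 ≈ 200.81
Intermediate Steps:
u(W, P) = 100
o(r, d) = 4 + d
c(71, -56)/o(-72, 116) + 19930/u(-55, 22) = 181/(4 + 116) + 19930/100 = 181/120 + 19930*(1/100) = 181*(1/120) + 1993/10 = 181/120 + 1993/10 = 24097/120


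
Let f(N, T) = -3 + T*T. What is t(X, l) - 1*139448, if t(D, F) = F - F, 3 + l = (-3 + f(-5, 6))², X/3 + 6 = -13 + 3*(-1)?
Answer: -139448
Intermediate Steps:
f(N, T) = -3 + T²
X = -66 (X = -18 + 3*(-13 + 3*(-1)) = -18 + 3*(-13 - 3) = -18 + 3*(-16) = -18 - 48 = -66)
l = 897 (l = -3 + (-3 + (-3 + 6²))² = -3 + (-3 + (-3 + 36))² = -3 + (-3 + 33)² = -3 + 30² = -3 + 900 = 897)
t(D, F) = 0
t(X, l) - 1*139448 = 0 - 1*139448 = 0 - 139448 = -139448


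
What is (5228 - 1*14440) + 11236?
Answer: 2024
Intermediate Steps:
(5228 - 1*14440) + 11236 = (5228 - 14440) + 11236 = -9212 + 11236 = 2024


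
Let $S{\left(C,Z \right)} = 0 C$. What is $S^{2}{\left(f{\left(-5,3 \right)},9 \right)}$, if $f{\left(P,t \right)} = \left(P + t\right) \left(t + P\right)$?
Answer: $0$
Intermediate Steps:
$f{\left(P,t \right)} = \left(P + t\right)^{2}$ ($f{\left(P,t \right)} = \left(P + t\right) \left(P + t\right) = \left(P + t\right)^{2}$)
$S{\left(C,Z \right)} = 0$
$S^{2}{\left(f{\left(-5,3 \right)},9 \right)} = 0^{2} = 0$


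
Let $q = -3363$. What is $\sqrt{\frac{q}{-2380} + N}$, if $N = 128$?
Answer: $\frac{\sqrt{183261785}}{1190} \approx 11.376$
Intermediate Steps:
$\sqrt{\frac{q}{-2380} + N} = \sqrt{- \frac{3363}{-2380} + 128} = \sqrt{\left(-3363\right) \left(- \frac{1}{2380}\right) + 128} = \sqrt{\frac{3363}{2380} + 128} = \sqrt{\frac{308003}{2380}} = \frac{\sqrt{183261785}}{1190}$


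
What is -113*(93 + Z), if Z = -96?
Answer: 339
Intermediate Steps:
-113*(93 + Z) = -113*(93 - 96) = -113*(-3) = 339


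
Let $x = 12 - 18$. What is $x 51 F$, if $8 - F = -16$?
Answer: $-7344$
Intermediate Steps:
$F = 24$ ($F = 8 - -16 = 8 + 16 = 24$)
$x = -6$
$x 51 F = \left(-6\right) 51 \cdot 24 = \left(-306\right) 24 = -7344$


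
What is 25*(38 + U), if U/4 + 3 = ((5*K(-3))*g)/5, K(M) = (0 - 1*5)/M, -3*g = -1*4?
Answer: 7850/9 ≈ 872.22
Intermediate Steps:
g = 4/3 (g = -(-1)*4/3 = -⅓*(-4) = 4/3 ≈ 1.3333)
K(M) = -5/M (K(M) = (0 - 5)/M = -5/M)
U = -28/9 (U = -12 + 4*(((5*(-5/(-3)))*(4/3))/5) = -12 + 4*(((5*(-5*(-⅓)))*(4/3))*(⅕)) = -12 + 4*(((5*(5/3))*(4/3))*(⅕)) = -12 + 4*(((25/3)*(4/3))*(⅕)) = -12 + 4*((100/9)*(⅕)) = -12 + 4*(20/9) = -12 + 80/9 = -28/9 ≈ -3.1111)
25*(38 + U) = 25*(38 - 28/9) = 25*(314/9) = 7850/9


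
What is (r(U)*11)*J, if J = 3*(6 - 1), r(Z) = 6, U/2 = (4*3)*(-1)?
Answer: 990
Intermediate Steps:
U = -24 (U = 2*((4*3)*(-1)) = 2*(12*(-1)) = 2*(-12) = -24)
J = 15 (J = 3*5 = 15)
(r(U)*11)*J = (6*11)*15 = 66*15 = 990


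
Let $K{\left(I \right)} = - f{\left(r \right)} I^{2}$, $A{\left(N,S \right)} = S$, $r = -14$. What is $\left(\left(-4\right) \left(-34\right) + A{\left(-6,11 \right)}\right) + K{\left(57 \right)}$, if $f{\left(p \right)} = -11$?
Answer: $35886$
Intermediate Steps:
$K{\left(I \right)} = 11 I^{2}$ ($K{\left(I \right)} = \left(-1\right) \left(-11\right) I^{2} = 11 I^{2}$)
$\left(\left(-4\right) \left(-34\right) + A{\left(-6,11 \right)}\right) + K{\left(57 \right)} = \left(\left(-4\right) \left(-34\right) + 11\right) + 11 \cdot 57^{2} = \left(136 + 11\right) + 11 \cdot 3249 = 147 + 35739 = 35886$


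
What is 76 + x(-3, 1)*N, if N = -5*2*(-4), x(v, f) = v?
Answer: -44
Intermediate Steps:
N = 40 (N = -10*(-4) = 40)
76 + x(-3, 1)*N = 76 - 3*40 = 76 - 120 = -44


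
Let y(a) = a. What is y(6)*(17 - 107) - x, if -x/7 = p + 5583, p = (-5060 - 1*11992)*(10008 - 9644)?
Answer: -43409955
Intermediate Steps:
p = -6206928 (p = (-5060 - 11992)*364 = -17052*364 = -6206928)
x = 43409415 (x = -7*(-6206928 + 5583) = -7*(-6201345) = 43409415)
y(6)*(17 - 107) - x = 6*(17 - 107) - 1*43409415 = 6*(-90) - 43409415 = -540 - 43409415 = -43409955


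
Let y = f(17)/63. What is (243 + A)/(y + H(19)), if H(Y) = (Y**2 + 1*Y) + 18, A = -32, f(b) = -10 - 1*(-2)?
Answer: 13293/25066 ≈ 0.53032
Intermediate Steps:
f(b) = -8 (f(b) = -10 + 2 = -8)
H(Y) = 18 + Y + Y**2 (H(Y) = (Y**2 + Y) + 18 = (Y + Y**2) + 18 = 18 + Y + Y**2)
y = -8/63 ≈ -0.12698
(243 + A)/(y + H(19)) = (243 - 32)/(-8/63 + (18 + 19 + 19**2)) = 211/(-8/63 + (18 + 19 + 361)) = 211/(-8/63 + 398) = 211/(25066/63) = 211*(63/25066) = 13293/25066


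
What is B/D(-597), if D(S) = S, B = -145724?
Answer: 145724/597 ≈ 244.09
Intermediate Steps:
B/D(-597) = -145724/(-597) = -145724*(-1/597) = 145724/597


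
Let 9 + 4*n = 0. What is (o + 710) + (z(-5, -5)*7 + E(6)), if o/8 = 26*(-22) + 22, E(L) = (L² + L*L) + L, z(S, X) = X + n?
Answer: -14651/4 ≈ -3662.8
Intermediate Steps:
n = -9/4 (n = -9/4 + (¼)*0 = -9/4 + 0 = -9/4 ≈ -2.2500)
z(S, X) = -9/4 + X (z(S, X) = X - 9/4 = -9/4 + X)
E(L) = L + 2*L² (E(L) = (L² + L²) + L = 2*L² + L = L + 2*L²)
o = -4400 (o = 8*(26*(-22) + 22) = 8*(-572 + 22) = 8*(-550) = -4400)
(o + 710) + (z(-5, -5)*7 + E(6)) = (-4400 + 710) + ((-9/4 - 5)*7 + 6*(1 + 2*6)) = -3690 + (-29/4*7 + 6*(1 + 12)) = -3690 + (-203/4 + 6*13) = -3690 + (-203/4 + 78) = -3690 + 109/4 = -14651/4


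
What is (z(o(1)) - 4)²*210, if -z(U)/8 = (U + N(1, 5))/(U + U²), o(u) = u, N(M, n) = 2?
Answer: 53760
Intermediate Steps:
z(U) = -8*(2 + U)/(U + U²) (z(U) = -8*(U + 2)/(U + U²) = -8*(2 + U)/(U + U²))
(z(o(1)) - 4)²*210 = (8*(-2 - 1*1)/(1*(1 + 1)) - 4)²*210 = (8*1*(-2 - 1)/2 - 4)²*210 = (8*1*(½)*(-3) - 4)²*210 = (-12 - 4)²*210 = (-16)²*210 = 256*210 = 53760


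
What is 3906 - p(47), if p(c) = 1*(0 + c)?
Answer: 3859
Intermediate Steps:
p(c) = c (p(c) = 1*c = c)
3906 - p(47) = 3906 - 1*47 = 3906 - 47 = 3859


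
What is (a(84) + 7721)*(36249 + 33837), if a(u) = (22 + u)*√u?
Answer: 541134006 + 14858232*√21 ≈ 6.0922e+8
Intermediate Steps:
a(u) = √u*(22 + u)
(a(84) + 7721)*(36249 + 33837) = (√84*(22 + 84) + 7721)*(36249 + 33837) = ((2*√21)*106 + 7721)*70086 = (212*√21 + 7721)*70086 = (7721 + 212*√21)*70086 = 541134006 + 14858232*√21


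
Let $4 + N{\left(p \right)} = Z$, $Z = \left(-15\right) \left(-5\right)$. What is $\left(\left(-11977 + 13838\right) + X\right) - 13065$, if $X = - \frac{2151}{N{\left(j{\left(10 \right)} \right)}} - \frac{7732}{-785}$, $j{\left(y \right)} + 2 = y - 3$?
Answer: $- \frac{625594503}{55735} \approx -11224.0$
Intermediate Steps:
$j{\left(y \right)} = -5 + y$ ($j{\left(y \right)} = -2 + \left(y - 3\right) = -2 + \left(-3 + y\right) = -5 + y$)
$Z = 75$
$N{\left(p \right)} = 71$ ($N{\left(p \right)} = -4 + 75 = 71$)
$X = - \frac{1139563}{55735}$ ($X = - \frac{2151}{71} - \frac{7732}{-785} = \left(-2151\right) \frac{1}{71} - - \frac{7732}{785} = - \frac{2151}{71} + \frac{7732}{785} = - \frac{1139563}{55735} \approx -20.446$)
$\left(\left(-11977 + 13838\right) + X\right) - 13065 = \left(\left(-11977 + 13838\right) - \frac{1139563}{55735}\right) - 13065 = \left(1861 - \frac{1139563}{55735}\right) - 13065 = \frac{102583272}{55735} - 13065 = - \frac{625594503}{55735}$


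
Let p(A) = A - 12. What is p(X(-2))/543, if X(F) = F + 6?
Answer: -8/543 ≈ -0.014733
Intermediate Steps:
X(F) = 6 + F
p(A) = -12 + A
p(X(-2))/543 = (-12 + (6 - 2))/543 = (-12 + 4)*(1/543) = -8*1/543 = -8/543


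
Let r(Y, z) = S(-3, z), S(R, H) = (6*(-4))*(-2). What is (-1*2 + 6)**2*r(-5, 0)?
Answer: 768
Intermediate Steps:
S(R, H) = 48 (S(R, H) = -24*(-2) = 48)
r(Y, z) = 48
(-1*2 + 6)**2*r(-5, 0) = (-1*2 + 6)**2*48 = (-2 + 6)**2*48 = 4**2*48 = 16*48 = 768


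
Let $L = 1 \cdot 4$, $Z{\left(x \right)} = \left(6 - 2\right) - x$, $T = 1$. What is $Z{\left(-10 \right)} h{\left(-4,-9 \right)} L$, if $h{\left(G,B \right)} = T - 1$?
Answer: $0$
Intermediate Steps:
$Z{\left(x \right)} = 4 - x$
$h{\left(G,B \right)} = 0$ ($h{\left(G,B \right)} = 1 - 1 = 0$)
$L = 4$
$Z{\left(-10 \right)} h{\left(-4,-9 \right)} L = \left(4 - -10\right) 0 \cdot 4 = \left(4 + 10\right) 0 \cdot 4 = 14 \cdot 0 \cdot 4 = 0 \cdot 4 = 0$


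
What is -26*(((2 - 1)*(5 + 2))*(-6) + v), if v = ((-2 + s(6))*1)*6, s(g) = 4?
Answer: 780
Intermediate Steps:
v = 12 (v = ((-2 + 4)*1)*6 = (2*1)*6 = 2*6 = 12)
-26*(((2 - 1)*(5 + 2))*(-6) + v) = -26*(((2 - 1)*(5 + 2))*(-6) + 12) = -26*((1*7)*(-6) + 12) = -26*(7*(-6) + 12) = -26*(-42 + 12) = -26*(-30) = 780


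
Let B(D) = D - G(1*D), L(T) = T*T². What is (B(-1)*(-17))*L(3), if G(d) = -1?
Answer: 0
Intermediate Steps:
L(T) = T³
B(D) = 1 + D (B(D) = D - 1*(-1) = D + 1 = 1 + D)
(B(-1)*(-17))*L(3) = ((1 - 1)*(-17))*3³ = (0*(-17))*27 = 0*27 = 0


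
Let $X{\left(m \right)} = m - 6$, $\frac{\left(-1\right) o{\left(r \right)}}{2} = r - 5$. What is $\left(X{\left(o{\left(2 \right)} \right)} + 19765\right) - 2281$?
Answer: $17484$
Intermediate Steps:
$o{\left(r \right)} = 10 - 2 r$ ($o{\left(r \right)} = - 2 \left(r - 5\right) = - 2 \left(-5 + r\right) = 10 - 2 r$)
$X{\left(m \right)} = -6 + m$ ($X{\left(m \right)} = m - 6 = -6 + m$)
$\left(X{\left(o{\left(2 \right)} \right)} + 19765\right) - 2281 = \left(\left(-6 + \left(10 - 4\right)\right) + 19765\right) - 2281 = \left(\left(-6 + 6\right) + 19765\right) - 2281 = \left(0 + 19765\right) - 2281 = 19765 - 2281 = 17484$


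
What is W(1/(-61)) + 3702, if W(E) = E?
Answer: 225821/61 ≈ 3702.0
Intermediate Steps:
W(1/(-61)) + 3702 = 1/(-61) + 3702 = -1/61 + 3702 = 225821/61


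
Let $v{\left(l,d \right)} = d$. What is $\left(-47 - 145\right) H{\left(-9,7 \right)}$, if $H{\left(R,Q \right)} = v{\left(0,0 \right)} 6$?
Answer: $0$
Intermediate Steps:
$H{\left(R,Q \right)} = 0$ ($H{\left(R,Q \right)} = 0 \cdot 6 = 0$)
$\left(-47 - 145\right) H{\left(-9,7 \right)} = \left(-47 - 145\right) 0 = \left(-192\right) 0 = 0$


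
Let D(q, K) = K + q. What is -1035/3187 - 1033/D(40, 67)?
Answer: -3402916/341009 ≈ -9.9790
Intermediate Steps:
-1035/3187 - 1033/D(40, 67) = -1035/3187 - 1033/(67 + 40) = -1035*1/3187 - 1033/107 = -1035/3187 - 1033*1/107 = -1035/3187 - 1033/107 = -3402916/341009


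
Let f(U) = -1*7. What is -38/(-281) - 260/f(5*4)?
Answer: 73326/1967 ≈ 37.278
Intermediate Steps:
f(U) = -7
-38/(-281) - 260/f(5*4) = -38/(-281) - 260/(-7) = -38*(-1/281) - 260*(-1/7) = 38/281 + 260/7 = 73326/1967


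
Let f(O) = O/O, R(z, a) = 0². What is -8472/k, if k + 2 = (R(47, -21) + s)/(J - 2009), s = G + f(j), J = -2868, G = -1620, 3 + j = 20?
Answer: 41317944/8135 ≈ 5079.0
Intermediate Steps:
j = 17 (j = -3 + 20 = 17)
R(z, a) = 0
f(O) = 1
s = -1619 (s = -1620 + 1 = -1619)
k = -8135/4877 (k = -2 + (0 - 1619)/(-2868 - 2009) = -2 - 1619/(-4877) = -2 - 1619*(-1/4877) = -2 + 1619/4877 = -8135/4877 ≈ -1.6680)
-8472/k = -8472/(-8135/4877) = -8472*(-4877/8135) = 41317944/8135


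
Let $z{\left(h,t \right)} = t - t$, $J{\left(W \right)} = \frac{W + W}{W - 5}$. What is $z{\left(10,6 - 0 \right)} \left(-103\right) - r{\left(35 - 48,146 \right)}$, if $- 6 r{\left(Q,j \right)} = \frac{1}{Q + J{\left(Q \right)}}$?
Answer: $- \frac{3}{208} \approx -0.014423$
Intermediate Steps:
$J{\left(W \right)} = \frac{2 W}{-5 + W}$
$r{\left(Q,j \right)} = - \frac{1}{6 \left(Q + \frac{2 Q}{-5 + Q}\right)}$
$z{\left(h,t \right)} = 0$
$z{\left(10,6 - 0 \right)} \left(-103\right) - r{\left(35 - 48,146 \right)} = 0 \left(-103\right) - \frac{5 - \left(35 - 48\right)}{6 \left(35 - 48\right) \left(-3 + \left(35 - 48\right)\right)} = 0 - \frac{5 - -13}{6 \left(-13\right) \left(-3 - 13\right)} = 0 - \frac{1}{6} \left(- \frac{1}{13}\right) \frac{1}{-16} \left(5 + 13\right) = 0 - \frac{1}{6} \left(- \frac{1}{13}\right) \left(- \frac{1}{16}\right) 18 = 0 - \frac{3}{208} = - \frac{3}{208}$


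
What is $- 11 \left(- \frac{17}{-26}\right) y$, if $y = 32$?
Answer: $- \frac{2992}{13} \approx -230.15$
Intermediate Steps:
$- 11 \left(- \frac{17}{-26}\right) y = - 11 \left(- \frac{17}{-26}\right) 32 = - 11 \left(\left(-17\right) \left(- \frac{1}{26}\right)\right) 32 = \left(-11\right) \frac{17}{26} \cdot 32 = \left(- \frac{187}{26}\right) 32 = - \frac{2992}{13}$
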